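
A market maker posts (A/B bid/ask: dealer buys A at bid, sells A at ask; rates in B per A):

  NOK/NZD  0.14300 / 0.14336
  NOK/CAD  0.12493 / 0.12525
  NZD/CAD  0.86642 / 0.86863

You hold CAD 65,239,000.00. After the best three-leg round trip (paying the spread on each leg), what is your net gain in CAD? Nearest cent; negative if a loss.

Net profit: CAD 211,236.25

Best loop CAD → NZD → NOK → CAD:
CAD 65,239,000.00 ÷ 0.86863 (buy NZD at ask) = NZD 75,105,626.10
NZD 75,105,626.10 ÷ 0.14336 (buy NOK at ask) = NOK 523,895,271.35
NOK 523,895,271.35 × 0.12493 (sell NOK at bid) = CAD 65,450,236.25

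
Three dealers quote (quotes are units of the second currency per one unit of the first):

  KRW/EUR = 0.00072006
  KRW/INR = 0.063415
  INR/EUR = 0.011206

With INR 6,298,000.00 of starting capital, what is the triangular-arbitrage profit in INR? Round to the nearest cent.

Profitable loop is INR → KRW → EUR → INR:
INR 6,298,000.00 ÷ 0.063415 = KRW 99,314,042
KRW 99,314,042 × 0.00072006 = EUR 71,512.07
EUR 71,512.07 ÷ 0.011206 = INR 6,381,587.49
Profit = INR 6,381,587.49 − INR 6,298,000.00

Profit: INR 83,587.49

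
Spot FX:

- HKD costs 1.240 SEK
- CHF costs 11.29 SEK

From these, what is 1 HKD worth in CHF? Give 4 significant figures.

HKD/CHF = 0.1098

1 HKD × 1.240 = 1.24 SEK
1.24 SEK ÷ 11.29 = 0.109832 CHF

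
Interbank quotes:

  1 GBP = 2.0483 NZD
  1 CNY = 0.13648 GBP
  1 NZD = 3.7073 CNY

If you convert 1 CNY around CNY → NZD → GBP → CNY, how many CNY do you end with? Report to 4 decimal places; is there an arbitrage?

0.9649 (arbitrage exists)

Around CNY → NZD → GBP → CNY: 1 ÷ 3.7073 ÷ 2.0483 ÷ 0.13648 = 0.964894
Product < 1; profitable direction is CNY → GBP → NZD → CNY.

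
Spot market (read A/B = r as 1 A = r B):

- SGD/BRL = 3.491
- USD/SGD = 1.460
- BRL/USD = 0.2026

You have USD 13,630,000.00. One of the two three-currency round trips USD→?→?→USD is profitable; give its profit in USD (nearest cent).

Profitable loop is USD → SGD → BRL → USD:
USD 13,630,000.00 × 1.460 = SGD 19,899,800.00
SGD 19,899,800.00 × 3.491 = BRL 69,470,201.80
BRL 69,470,201.80 × 0.2026 = USD 14,074,662.88
Profit = USD 14,074,662.88 − USD 13,630,000.00

Profit: USD 444,662.88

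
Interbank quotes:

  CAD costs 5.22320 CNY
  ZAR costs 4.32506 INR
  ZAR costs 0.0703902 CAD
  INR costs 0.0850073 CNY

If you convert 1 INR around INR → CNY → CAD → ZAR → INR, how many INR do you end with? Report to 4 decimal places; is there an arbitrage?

Around INR → CNY → CAD → ZAR → INR: 1 × 0.0850073 ÷ 5.22320 ÷ 0.0703902 × 4.32506 = 0.999999
Product ≈ 1 (deviation 0.000%, within rounding noise).

1.0000 (no arbitrage)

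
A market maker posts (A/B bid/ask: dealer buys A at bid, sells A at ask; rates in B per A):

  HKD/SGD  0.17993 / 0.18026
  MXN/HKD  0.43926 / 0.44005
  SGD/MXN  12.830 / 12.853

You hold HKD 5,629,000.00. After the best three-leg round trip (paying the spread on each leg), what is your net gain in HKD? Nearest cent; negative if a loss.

Best loop HKD → SGD → MXN → HKD:
HKD 5,629,000.00 × 0.17993 (sell HKD at bid) = SGD 1,012,825.97
SGD 1,012,825.97 × 12.830 (sell SGD at bid) = MXN 12,994,557.20
MXN 12,994,557.20 × 0.43926 (sell MXN at bid) = HKD 5,707,989.19

Net profit: HKD 78,989.19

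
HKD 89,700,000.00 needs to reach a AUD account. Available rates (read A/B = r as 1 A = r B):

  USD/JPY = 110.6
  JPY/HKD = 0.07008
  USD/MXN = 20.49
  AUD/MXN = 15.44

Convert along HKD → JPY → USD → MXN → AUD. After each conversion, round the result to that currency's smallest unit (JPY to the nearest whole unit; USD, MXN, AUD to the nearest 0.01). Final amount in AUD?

AUD 15,358,113.93

HKD 89,700,000.00 ÷ 0.07008 = JPY 1,279,965,753
JPY 1,279,965,753 ÷ 110.6 = USD 11,572,927.24
USD 11,572,927.24 × 20.49 = MXN 237,129,279.15
MXN 237,129,279.15 ÷ 15.44 = AUD 15,358,113.93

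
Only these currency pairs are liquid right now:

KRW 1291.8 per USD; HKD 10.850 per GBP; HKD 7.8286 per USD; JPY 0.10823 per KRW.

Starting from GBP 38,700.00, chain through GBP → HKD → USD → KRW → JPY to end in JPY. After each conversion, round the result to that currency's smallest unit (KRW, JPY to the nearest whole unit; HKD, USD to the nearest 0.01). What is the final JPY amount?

JPY 7,498,935

GBP 38,700.00 × 10.850 = HKD 419,895.00
HKD 419,895.00 ÷ 7.8286 = USD 53,636.03
USD 53,636.03 × 1291.8 = KRW 69,287,024
KRW 69,287,024 × 0.10823 = JPY 7,498,935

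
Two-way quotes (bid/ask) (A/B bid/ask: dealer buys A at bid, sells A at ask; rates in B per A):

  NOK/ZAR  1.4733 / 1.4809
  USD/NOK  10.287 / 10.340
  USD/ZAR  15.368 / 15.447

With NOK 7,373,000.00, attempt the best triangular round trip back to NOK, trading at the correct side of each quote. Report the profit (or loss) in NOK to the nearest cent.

Best loop NOK → USD → ZAR → NOK:
NOK 7,373,000.00 ÷ 10.340 (buy USD at ask) = USD 713,056.09
USD 713,056.09 × 15.368 (sell USD at bid) = ZAR 10,958,246.03
ZAR 10,958,246.03 ÷ 1.4809 (buy NOK at ask) = NOK 7,399,720.46

Net profit: NOK 26,720.46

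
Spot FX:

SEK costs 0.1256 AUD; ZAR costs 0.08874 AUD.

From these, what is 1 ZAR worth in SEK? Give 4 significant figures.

ZAR/SEK = 0.7065

1 ZAR × 0.08874 = 0.08874 AUD
0.08874 AUD ÷ 0.1256 = 0.706529 SEK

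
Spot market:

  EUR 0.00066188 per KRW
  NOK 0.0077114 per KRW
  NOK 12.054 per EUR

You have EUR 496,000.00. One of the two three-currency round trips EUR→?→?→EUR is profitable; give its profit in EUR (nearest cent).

Profitable loop is EUR → NOK → KRW → EUR:
EUR 496,000.00 × 12.054 = NOK 5,978,784.00
NOK 5,978,784.00 ÷ 0.0077114 = KRW 775,317,582
KRW 775,317,582 × 0.00066188 = EUR 513,167.20
Profit = EUR 513,167.20 − EUR 496,000.00

Profit: EUR 17,167.20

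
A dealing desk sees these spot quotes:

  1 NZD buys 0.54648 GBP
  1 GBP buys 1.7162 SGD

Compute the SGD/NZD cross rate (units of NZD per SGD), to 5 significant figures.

SGD/NZD = 1.0662

1 SGD ÷ 1.7162 = 0.582683 GBP
0.582683 GBP ÷ 0.54648 = 1.06625 NZD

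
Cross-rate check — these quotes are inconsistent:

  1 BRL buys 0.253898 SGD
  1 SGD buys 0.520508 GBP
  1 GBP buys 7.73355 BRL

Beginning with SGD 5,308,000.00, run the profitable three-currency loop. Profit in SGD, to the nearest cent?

Profitable loop is SGD → GBP → BRL → SGD:
SGD 5,308,000.00 × 0.520508 = GBP 2,762,856.46
GBP 2,762,856.46 × 7.73355 = BRL 21,366,688.61
BRL 21,366,688.61 × 0.253898 = SGD 5,424,959.50
Profit = SGD 5,424,959.50 − SGD 5,308,000.00

Profit: SGD 116,959.50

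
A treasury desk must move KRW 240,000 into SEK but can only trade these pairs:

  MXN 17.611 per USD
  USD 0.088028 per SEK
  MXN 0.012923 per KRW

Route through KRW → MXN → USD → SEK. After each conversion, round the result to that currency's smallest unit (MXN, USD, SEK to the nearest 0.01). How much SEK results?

SEK 2,000.61

KRW 240,000 × 0.012923 = MXN 3,101.52
MXN 3,101.52 ÷ 17.611 = USD 176.11
USD 176.11 ÷ 0.088028 = SEK 2,000.61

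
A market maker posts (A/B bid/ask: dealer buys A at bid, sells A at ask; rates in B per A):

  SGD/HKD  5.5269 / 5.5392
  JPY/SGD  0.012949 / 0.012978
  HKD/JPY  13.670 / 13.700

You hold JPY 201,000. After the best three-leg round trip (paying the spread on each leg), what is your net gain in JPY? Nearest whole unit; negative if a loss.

Best loop JPY → HKD → SGD → JPY:
JPY 201,000 ÷ 13.700 (buy HKD at ask) = HKD 14,671.53
HKD 14,671.53 ÷ 5.5392 (buy SGD at ask) = SGD 2,648.67
SGD 2,648.67 ÷ 0.012978 (buy JPY at ask) = JPY 204,090

Net profit: JPY 3,090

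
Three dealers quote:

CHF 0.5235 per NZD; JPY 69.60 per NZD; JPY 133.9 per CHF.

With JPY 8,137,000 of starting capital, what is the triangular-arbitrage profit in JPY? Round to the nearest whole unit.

Profitable loop is JPY → NZD → CHF → JPY:
JPY 8,137,000 ÷ 69.60 = NZD 116,910.92
NZD 116,910.92 × 0.5235 = CHF 61,202.87
CHF 61,202.87 × 133.9 = JPY 8,195,064
Profit = JPY 8,195,064 − JPY 8,137,000

Profit: JPY 58,064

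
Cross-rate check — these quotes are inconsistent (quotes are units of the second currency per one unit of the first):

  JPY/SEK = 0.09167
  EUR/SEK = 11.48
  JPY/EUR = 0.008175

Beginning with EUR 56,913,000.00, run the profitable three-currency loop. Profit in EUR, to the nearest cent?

Profitable loop is EUR → SEK → JPY → EUR:
EUR 56,913,000.00 × 11.48 = SEK 653,361,240.00
SEK 653,361,240.00 ÷ 0.09167 = JPY 7,127,317,988
JPY 7,127,317,988 × 0.008175 = EUR 58,265,824.56
Profit = EUR 58,265,824.56 − EUR 56,913,000.00

Profit: EUR 1,352,824.56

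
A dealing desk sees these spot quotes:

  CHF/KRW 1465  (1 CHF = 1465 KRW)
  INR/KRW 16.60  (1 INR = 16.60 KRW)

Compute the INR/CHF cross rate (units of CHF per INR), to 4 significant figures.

1 INR × 16.60 = 16.6 KRW
16.6 KRW ÷ 1465 = 0.0113311 CHF

INR/CHF = 0.01133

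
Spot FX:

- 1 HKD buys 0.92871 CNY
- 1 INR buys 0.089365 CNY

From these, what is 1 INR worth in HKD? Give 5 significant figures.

INR/HKD = 0.096225

1 INR × 0.089365 = 0.089365 CNY
0.089365 CNY ÷ 0.92871 = 0.0962249 HKD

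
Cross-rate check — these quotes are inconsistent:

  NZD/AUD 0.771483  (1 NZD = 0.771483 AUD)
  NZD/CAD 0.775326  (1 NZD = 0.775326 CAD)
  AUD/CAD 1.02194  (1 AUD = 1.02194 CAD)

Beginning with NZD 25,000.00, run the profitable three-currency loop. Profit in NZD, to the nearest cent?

Profitable loop is NZD → AUD → CAD → NZD:
NZD 25,000.00 × 0.771483 = AUD 19,287.08
AUD 19,287.08 × 1.02194 = CAD 19,710.23
CAD 19,710.23 ÷ 0.775326 = NZD 25,421.87
Profit = NZD 25,421.87 − NZD 25,000.00

Profit: NZD 421.87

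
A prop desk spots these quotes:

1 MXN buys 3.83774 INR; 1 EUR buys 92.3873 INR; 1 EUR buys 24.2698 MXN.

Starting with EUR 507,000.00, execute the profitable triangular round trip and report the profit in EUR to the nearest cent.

Profit: EUR 4,137.13

Profitable loop is EUR → MXN → INR → EUR:
EUR 507,000.00 × 24.2698 = MXN 12,304,788.60
MXN 12,304,788.60 × 3.83774 = INR 47,222,579.40
INR 47,222,579.40 ÷ 92.3873 = EUR 511,137.13
Profit = EUR 511,137.13 − EUR 507,000.00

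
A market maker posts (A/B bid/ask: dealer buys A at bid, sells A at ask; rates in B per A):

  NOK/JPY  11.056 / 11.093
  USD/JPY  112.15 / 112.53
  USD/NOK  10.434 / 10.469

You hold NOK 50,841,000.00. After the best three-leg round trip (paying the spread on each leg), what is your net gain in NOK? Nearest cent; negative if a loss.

Best loop NOK → JPY → USD → NOK:
NOK 50,841,000.00 × 11.056 (sell NOK at bid) = JPY 562,098,096
JPY 562,098,096 ÷ 112.53 (buy USD at ask) = USD 4,995,095.49
USD 4,995,095.49 × 10.434 (sell USD at bid) = NOK 52,118,826.39

Net profit: NOK 1,277,826.39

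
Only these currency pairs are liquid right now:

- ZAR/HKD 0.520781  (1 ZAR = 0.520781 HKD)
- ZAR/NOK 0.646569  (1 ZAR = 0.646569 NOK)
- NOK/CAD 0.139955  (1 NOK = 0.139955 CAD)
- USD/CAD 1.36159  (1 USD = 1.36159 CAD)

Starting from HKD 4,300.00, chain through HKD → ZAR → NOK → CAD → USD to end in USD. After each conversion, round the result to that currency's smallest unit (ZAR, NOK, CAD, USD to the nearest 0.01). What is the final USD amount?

HKD 4,300.00 ÷ 0.520781 = ZAR 8,256.83
ZAR 8,256.83 × 0.646569 = NOK 5,338.61
NOK 5,338.61 × 0.139955 = CAD 747.17
CAD 747.17 ÷ 1.36159 = USD 548.75

USD 548.75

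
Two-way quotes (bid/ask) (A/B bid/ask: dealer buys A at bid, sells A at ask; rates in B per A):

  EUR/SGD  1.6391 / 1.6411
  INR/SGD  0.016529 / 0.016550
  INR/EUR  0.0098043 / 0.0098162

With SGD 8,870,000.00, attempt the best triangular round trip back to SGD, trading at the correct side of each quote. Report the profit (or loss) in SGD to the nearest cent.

Best loop SGD → EUR → INR → SGD:
SGD 8,870,000.00 ÷ 1.6411 (buy EUR at ask) = EUR 5,404,911.34
EUR 5,404,911.34 ÷ 0.0098162 (buy INR at ask) = INR 550,611,370.99
INR 550,611,370.99 × 0.016529 (sell INR at bid) = SGD 9,101,055.35

Net profit: SGD 231,055.35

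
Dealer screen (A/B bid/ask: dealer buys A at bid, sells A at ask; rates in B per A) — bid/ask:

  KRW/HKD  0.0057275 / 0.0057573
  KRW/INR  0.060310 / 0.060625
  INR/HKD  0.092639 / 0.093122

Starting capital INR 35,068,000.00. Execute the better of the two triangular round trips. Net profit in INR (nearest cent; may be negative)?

Net profit: INR 509,223.27

Best loop INR → KRW → HKD → INR:
INR 35,068,000.00 ÷ 0.060625 (buy KRW at ask) = KRW 578,441,237
KRW 578,441,237 × 0.0057275 (sell KRW at bid) = HKD 3,313,022.19
HKD 3,313,022.19 ÷ 0.093122 (buy INR at ask) = INR 35,577,223.27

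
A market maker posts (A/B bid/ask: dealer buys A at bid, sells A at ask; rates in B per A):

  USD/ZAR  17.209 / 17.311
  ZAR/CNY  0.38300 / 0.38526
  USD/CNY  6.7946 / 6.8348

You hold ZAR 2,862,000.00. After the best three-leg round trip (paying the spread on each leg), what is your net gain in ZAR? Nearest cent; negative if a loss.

Net profit: ZAR 53,798.09

Best loop ZAR → USD → CNY → ZAR:
ZAR 2,862,000.00 ÷ 17.311 (buy USD at ask) = USD 165,328.40
USD 165,328.40 × 6.7946 (sell USD at bid) = CNY 1,123,340.37
CNY 1,123,340.37 ÷ 0.38526 (buy ZAR at ask) = ZAR 2,915,798.09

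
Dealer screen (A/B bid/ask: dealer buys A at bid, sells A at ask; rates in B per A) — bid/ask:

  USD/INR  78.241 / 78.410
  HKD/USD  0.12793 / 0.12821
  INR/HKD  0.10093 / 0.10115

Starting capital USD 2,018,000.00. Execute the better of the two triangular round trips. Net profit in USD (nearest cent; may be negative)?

Best loop USD → INR → HKD → USD:
USD 2,018,000.00 × 78.241 (sell USD at bid) = INR 157,890,338.00
INR 157,890,338.00 × 0.10093 (sell INR at bid) = HKD 15,935,871.81
HKD 15,935,871.81 × 0.12793 (sell HKD at bid) = USD 2,038,676.08

Net profit: USD 20,676.08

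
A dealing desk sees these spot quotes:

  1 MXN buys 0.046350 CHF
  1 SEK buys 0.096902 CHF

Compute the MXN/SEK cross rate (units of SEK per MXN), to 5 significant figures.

1 MXN × 0.046350 = 0.04635 CHF
0.04635 CHF ÷ 0.096902 = 0.478318 SEK

MXN/SEK = 0.47832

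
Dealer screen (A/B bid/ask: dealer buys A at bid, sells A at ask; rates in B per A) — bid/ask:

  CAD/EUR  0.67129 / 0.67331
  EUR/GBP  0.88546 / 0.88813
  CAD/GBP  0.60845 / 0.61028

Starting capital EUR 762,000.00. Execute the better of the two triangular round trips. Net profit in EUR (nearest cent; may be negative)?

Best loop EUR → CAD → GBP → EUR:
EUR 762,000.00 ÷ 0.67331 (buy CAD at ask) = CAD 1,131,722.39
CAD 1,131,722.39 × 0.60845 (sell CAD at bid) = GBP 688,596.49
GBP 688,596.49 ÷ 0.88813 (buy EUR at ask) = EUR 775,332.99

Net profit: EUR 13,332.99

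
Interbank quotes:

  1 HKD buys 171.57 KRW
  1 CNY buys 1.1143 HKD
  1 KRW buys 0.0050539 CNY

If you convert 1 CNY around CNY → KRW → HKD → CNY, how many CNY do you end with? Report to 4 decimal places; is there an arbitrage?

1.0350 (arbitrage exists)

Around CNY → KRW → HKD → CNY: 1 ÷ 0.0050539 ÷ 171.57 ÷ 1.1143 = 1.034975
Product > 1; profitable direction is CNY → KRW → HKD → CNY.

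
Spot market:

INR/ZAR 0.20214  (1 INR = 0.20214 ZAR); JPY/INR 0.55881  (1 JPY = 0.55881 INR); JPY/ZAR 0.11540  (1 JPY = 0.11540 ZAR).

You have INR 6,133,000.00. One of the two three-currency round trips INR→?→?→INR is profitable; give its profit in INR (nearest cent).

Profitable loop is INR → JPY → ZAR → INR:
INR 6,133,000.00 ÷ 0.55881 = JPY 10,975,108
JPY 10,975,108 × 0.11540 = ZAR 1,266,527.44
ZAR 1,266,527.44 ÷ 0.20214 = INR 6,265,595.34
Profit = INR 6,265,595.34 − INR 6,133,000.00

Profit: INR 132,595.34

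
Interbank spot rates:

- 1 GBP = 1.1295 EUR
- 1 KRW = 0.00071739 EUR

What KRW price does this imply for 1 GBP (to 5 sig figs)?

1 GBP × 1.1295 = 1.1295 EUR
1.1295 EUR ÷ 0.00071739 = 1574.46 KRW

GBP/KRW = 1574.5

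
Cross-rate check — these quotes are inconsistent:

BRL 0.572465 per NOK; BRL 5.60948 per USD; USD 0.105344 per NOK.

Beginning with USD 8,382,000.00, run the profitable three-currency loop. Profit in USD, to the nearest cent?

Profitable loop is USD → BRL → NOK → USD:
USD 8,382,000.00 × 5.60948 = BRL 47,018,661.36
BRL 47,018,661.36 ÷ 0.572465 = NOK 82,133,687.40
NOK 82,133,687.40 × 0.105344 = USD 8,652,291.17
Profit = USD 8,652,291.17 − USD 8,382,000.00

Profit: USD 270,291.17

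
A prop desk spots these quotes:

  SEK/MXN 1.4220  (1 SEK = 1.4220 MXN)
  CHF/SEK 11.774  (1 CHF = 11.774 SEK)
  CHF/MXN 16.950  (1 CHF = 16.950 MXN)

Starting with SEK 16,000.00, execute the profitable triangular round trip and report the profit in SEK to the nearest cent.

Profit: SEK 198.17

Profitable loop is SEK → CHF → MXN → SEK:
SEK 16,000.00 ÷ 11.774 = CHF 1,358.93
CHF 1,358.93 × 16.950 = MXN 23,033.80
MXN 23,033.80 ÷ 1.4220 = SEK 16,198.17
Profit = SEK 16,198.17 − SEK 16,000.00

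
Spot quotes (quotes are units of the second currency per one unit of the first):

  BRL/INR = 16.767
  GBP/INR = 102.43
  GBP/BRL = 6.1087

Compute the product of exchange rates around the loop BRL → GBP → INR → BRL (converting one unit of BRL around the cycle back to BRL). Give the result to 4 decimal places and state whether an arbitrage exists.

Around BRL → GBP → INR → BRL: 1 ÷ 6.1087 × 102.43 ÷ 16.767 = 1.000053
Product ≈ 1 (deviation 0.005%, within rounding noise).

1.0001 (no arbitrage)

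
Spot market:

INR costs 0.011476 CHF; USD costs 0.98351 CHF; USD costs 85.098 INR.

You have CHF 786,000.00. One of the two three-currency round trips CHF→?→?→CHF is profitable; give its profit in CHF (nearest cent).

Profit: CHF 5,573.84

Profitable loop is CHF → INR → USD → CHF:
CHF 786,000.00 ÷ 0.011476 = INR 68,490,763.33
INR 68,490,763.33 ÷ 85.098 = USD 804,845.75
USD 804,845.75 × 0.98351 = CHF 791,573.84
Profit = CHF 791,573.84 − CHF 786,000.00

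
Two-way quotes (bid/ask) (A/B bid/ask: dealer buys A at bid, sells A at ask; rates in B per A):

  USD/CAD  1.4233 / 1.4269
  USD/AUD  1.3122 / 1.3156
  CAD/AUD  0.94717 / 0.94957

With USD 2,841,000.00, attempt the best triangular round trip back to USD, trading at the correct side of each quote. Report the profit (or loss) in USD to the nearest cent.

Best loop USD → CAD → AUD → USD:
USD 2,841,000.00 × 1.4233 (sell USD at bid) = CAD 4,043,595.30
CAD 4,043,595.30 × 0.94717 (sell CAD at bid) = AUD 3,829,972.16
AUD 3,829,972.16 ÷ 1.3156 (buy USD at ask) = USD 2,911,198.05

Net profit: USD 70,198.05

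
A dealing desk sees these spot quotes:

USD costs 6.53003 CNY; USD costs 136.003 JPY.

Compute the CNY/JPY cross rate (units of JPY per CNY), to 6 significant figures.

1 CNY ÷ 6.53003 = 0.153139 USD
0.153139 USD × 136.003 = 20.8273 JPY

CNY/JPY = 20.8273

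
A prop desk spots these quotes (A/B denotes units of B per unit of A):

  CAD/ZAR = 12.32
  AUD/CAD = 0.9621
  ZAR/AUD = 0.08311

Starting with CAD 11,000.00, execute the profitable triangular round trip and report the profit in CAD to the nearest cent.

Profit: CAD 166.28

Profitable loop is CAD → AUD → ZAR → CAD:
CAD 11,000.00 ÷ 0.9621 = AUD 11,433.32
AUD 11,433.32 ÷ 0.08311 = ZAR 137,568.56
ZAR 137,568.56 ÷ 12.32 = CAD 11,166.28
Profit = CAD 11,166.28 − CAD 11,000.00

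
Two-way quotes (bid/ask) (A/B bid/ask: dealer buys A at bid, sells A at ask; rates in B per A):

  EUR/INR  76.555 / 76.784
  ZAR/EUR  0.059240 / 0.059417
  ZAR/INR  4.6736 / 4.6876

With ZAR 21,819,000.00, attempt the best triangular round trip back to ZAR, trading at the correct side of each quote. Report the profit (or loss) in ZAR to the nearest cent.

Net profit: ZAR 532,410.21

Best loop ZAR → INR → EUR → ZAR:
ZAR 21,819,000.00 × 4.6736 (sell ZAR at bid) = INR 101,973,278.40
INR 101,973,278.40 ÷ 76.784 (buy EUR at ask) = EUR 1,328,053.74
EUR 1,328,053.74 ÷ 0.059417 (buy ZAR at ask) = ZAR 22,351,410.21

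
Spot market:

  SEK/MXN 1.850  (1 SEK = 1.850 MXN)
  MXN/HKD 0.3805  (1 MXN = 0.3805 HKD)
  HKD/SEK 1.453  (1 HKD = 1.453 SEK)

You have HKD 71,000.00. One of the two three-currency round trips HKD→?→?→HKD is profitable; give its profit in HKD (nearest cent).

Profit: HKD 1,619.01

Profitable loop is HKD → SEK → MXN → HKD:
HKD 71,000.00 × 1.453 = SEK 103,163.00
SEK 103,163.00 × 1.850 = MXN 190,851.55
MXN 190,851.55 × 0.3805 = HKD 72,619.01
Profit = HKD 72,619.01 − HKD 71,000.00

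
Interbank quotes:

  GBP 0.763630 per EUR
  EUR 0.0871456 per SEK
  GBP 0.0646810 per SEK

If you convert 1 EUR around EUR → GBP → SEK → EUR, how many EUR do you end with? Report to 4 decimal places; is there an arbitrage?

1.0288 (arbitrage exists)

Around EUR → GBP → SEK → EUR: 1 × 0.763630 ÷ 0.0646810 × 0.0871456 = 1.028849
Product > 1; profitable direction is EUR → GBP → SEK → EUR.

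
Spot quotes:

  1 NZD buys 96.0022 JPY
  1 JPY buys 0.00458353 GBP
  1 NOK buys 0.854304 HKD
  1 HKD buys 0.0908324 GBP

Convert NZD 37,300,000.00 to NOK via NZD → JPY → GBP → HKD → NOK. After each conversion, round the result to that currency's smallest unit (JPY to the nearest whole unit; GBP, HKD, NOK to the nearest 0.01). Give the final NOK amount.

NOK 211,512,903.21

NZD 37,300,000.00 × 96.0022 = JPY 3,580,882,060
JPY 3,580,882,060 × 0.00458353 = GBP 16,413,080.35
GBP 16,413,080.35 ÷ 0.0908324 = HKD 180,696,319.26
HKD 180,696,319.26 ÷ 0.854304 = NOK 211,512,903.21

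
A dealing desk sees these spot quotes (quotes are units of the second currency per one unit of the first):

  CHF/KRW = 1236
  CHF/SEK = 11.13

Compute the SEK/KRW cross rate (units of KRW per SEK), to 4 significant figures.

1 SEK ÷ 11.13 = 0.0898473 CHF
0.0898473 CHF × 1236 = 111.051 KRW

SEK/KRW = 111.1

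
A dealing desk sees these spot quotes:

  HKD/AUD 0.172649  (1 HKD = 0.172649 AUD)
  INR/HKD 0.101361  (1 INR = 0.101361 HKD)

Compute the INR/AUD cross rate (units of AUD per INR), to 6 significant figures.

INR/AUD = 0.0174999

1 INR × 0.101361 = 0.101361 HKD
0.101361 HKD × 0.172649 = 0.0174999 AUD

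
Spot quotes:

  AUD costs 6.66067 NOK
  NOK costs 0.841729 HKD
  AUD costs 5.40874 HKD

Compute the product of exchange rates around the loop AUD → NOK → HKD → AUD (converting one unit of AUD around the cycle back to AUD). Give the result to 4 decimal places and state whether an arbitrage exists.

1.0366 (arbitrage exists)

Around AUD → NOK → HKD → AUD: 1 × 6.66067 × 0.841729 ÷ 5.40874 = 1.036559
Product > 1; profitable direction is AUD → NOK → HKD → AUD.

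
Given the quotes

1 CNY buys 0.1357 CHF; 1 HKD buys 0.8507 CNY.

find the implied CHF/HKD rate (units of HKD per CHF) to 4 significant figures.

1 CHF ÷ 0.1357 = 7.3692 CNY
7.3692 CNY ÷ 0.8507 = 8.66251 HKD

CHF/HKD = 8.663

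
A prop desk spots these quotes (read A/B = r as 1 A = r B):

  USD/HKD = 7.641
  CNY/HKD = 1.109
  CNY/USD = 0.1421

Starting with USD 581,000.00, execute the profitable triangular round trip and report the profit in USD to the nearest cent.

Profit: USD 12,421.67

Profitable loop is USD → CNY → HKD → USD:
USD 581,000.00 ÷ 0.1421 = CNY 4,088,669.95
CNY 4,088,669.95 × 1.109 = HKD 4,534,334.98
HKD 4,534,334.98 ÷ 7.641 = USD 593,421.67
Profit = USD 593,421.67 − USD 581,000.00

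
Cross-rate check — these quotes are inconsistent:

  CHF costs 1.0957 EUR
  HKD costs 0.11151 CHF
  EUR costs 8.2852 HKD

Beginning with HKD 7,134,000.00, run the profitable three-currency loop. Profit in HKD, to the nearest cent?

Profit: HKD 87,735.51

Profitable loop is HKD → CHF → EUR → HKD:
HKD 7,134,000.00 × 0.11151 = CHF 795,512.34
CHF 795,512.34 × 1.0957 = EUR 871,642.87
EUR 871,642.87 × 8.2852 = HKD 7,221,735.51
Profit = HKD 7,221,735.51 − HKD 7,134,000.00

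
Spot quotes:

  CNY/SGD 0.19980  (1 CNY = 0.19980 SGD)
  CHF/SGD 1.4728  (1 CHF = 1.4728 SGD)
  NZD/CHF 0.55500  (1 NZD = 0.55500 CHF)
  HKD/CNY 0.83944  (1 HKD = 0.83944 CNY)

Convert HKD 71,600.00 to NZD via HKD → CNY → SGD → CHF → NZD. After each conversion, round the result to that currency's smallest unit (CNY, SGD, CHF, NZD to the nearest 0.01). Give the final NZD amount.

HKD 71,600.00 × 0.83944 = CNY 60,103.90
CNY 60,103.90 × 0.19980 = SGD 12,008.76
SGD 12,008.76 ÷ 1.4728 = CHF 8,153.69
CHF 8,153.69 ÷ 0.55500 = NZD 14,691.33

NZD 14,691.33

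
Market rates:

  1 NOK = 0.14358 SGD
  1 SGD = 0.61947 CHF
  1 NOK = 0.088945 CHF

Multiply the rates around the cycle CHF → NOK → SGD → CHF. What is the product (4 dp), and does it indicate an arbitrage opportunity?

Around CHF → NOK → SGD → CHF: 1 ÷ 0.088945 × 0.14358 × 0.61947 = 0.999983
Product ≈ 1 (deviation 0.002%, within rounding noise).

1.0000 (no arbitrage)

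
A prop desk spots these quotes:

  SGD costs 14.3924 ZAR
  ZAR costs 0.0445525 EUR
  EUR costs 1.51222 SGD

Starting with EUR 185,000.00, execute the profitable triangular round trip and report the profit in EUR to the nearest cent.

Profitable loop is EUR → ZAR → SGD → EUR:
EUR 185,000.00 ÷ 0.0445525 = ZAR 4,152,404.47
ZAR 4,152,404.47 ÷ 14.3924 = SGD 288,513.69
SGD 288,513.69 ÷ 1.51222 = EUR 190,788.17
Profit = EUR 190,788.17 − EUR 185,000.00

Profit: EUR 5,788.17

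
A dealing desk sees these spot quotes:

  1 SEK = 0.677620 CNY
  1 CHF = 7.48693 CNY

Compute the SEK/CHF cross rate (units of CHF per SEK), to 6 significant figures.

1 SEK × 0.677620 = 0.67762 CNY
0.67762 CNY ÷ 7.48693 = 0.0905071 CHF

SEK/CHF = 0.0905071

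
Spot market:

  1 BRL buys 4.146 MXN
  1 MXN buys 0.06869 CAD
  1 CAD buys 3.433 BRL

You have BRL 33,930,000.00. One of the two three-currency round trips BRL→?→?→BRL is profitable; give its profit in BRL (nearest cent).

Profitable loop is BRL → CAD → MXN → BRL:
BRL 33,930,000.00 ÷ 3.433 = CAD 9,883,483.83
CAD 9,883,483.83 ÷ 0.06869 = MXN 143,885,337.51
MXN 143,885,337.51 ÷ 4.146 = BRL 34,704,615.90
Profit = BRL 34,704,615.90 − BRL 33,930,000.00

Profit: BRL 774,615.90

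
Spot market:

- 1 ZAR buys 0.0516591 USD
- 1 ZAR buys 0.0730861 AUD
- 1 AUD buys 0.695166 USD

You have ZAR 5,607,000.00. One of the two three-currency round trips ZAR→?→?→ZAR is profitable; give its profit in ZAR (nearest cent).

Profit: ZAR 94,039.91

Profitable loop is ZAR → USD → AUD → ZAR:
ZAR 5,607,000.00 × 0.0516591 = USD 289,652.57
USD 289,652.57 ÷ 0.695166 = AUD 416,666.77
AUD 416,666.77 ÷ 0.0730861 = ZAR 5,701,039.91
Profit = ZAR 5,701,039.91 − ZAR 5,607,000.00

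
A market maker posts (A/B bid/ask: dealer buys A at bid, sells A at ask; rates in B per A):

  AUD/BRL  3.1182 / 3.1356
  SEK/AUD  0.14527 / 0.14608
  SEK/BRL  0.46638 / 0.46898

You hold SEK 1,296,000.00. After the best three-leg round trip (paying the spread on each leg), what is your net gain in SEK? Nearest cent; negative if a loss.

Net profit: SEK 23,573.25

Best loop SEK → BRL → AUD → SEK:
SEK 1,296,000.00 × 0.46638 (sell SEK at bid) = BRL 604,428.48
BRL 604,428.48 ÷ 3.1356 (buy AUD at ask) = AUD 192,763.26
AUD 192,763.26 ÷ 0.14608 (buy SEK at ask) = SEK 1,319,573.25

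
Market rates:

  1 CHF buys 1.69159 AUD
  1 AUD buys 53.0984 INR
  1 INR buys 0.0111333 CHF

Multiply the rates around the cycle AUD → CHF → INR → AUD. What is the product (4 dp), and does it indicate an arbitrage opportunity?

1.0000 (no arbitrage)

Around AUD → CHF → INR → AUD: 1 ÷ 1.69159 ÷ 0.0111333 ÷ 53.0984 = 0.999999
Product ≈ 1 (deviation 0.000%, within rounding noise).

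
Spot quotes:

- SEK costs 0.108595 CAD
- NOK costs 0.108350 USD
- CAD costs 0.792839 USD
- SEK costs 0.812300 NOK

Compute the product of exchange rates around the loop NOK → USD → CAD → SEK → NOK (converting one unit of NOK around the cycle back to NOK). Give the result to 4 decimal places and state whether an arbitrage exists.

Around NOK → USD → CAD → SEK → NOK: 1 × 0.108350 ÷ 0.792839 ÷ 0.108595 × 0.812300 = 1.022235
Product > 1; profitable direction is NOK → USD → CAD → SEK → NOK.

1.0222 (arbitrage exists)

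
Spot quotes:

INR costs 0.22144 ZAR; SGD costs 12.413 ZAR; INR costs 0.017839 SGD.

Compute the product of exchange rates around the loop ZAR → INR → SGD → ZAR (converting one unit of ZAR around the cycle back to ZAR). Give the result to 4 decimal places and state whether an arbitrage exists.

Around ZAR → INR → SGD → ZAR: 1 ÷ 0.22144 × 0.017839 × 12.413 = 0.999980
Product ≈ 1 (deviation 0.002%, within rounding noise).

1.0000 (no arbitrage)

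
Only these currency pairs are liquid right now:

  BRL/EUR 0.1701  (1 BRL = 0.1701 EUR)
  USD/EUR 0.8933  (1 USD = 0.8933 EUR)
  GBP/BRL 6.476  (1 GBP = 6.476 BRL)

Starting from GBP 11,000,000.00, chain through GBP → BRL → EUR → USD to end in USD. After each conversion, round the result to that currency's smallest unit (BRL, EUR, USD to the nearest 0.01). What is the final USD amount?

USD 13,564,584.80

GBP 11,000,000.00 × 6.476 = BRL 71,236,000.00
BRL 71,236,000.00 × 0.1701 = EUR 12,117,243.60
EUR 12,117,243.60 ÷ 0.8933 = USD 13,564,584.80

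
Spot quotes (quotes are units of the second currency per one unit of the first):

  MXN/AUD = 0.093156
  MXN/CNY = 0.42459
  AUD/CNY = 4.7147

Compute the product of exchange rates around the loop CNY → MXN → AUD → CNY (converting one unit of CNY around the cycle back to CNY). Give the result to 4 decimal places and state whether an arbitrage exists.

Around CNY → MXN → AUD → CNY: 1 ÷ 0.42459 × 0.093156 × 4.7147 = 1.034416
Product > 1; profitable direction is CNY → MXN → AUD → CNY.

1.0344 (arbitrage exists)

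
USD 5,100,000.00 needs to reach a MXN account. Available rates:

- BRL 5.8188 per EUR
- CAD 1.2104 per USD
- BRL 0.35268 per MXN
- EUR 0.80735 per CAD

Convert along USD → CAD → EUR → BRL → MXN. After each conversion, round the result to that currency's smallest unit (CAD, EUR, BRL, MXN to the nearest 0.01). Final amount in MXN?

USD 5,100,000.00 × 1.2104 = CAD 6,173,040.00
CAD 6,173,040.00 × 0.80735 = EUR 4,983,803.84
EUR 4,983,803.84 × 5.8188 = BRL 28,999,757.78
BRL 28,999,757.78 ÷ 0.35268 = MXN 82,226,828.23

MXN 82,226,828.23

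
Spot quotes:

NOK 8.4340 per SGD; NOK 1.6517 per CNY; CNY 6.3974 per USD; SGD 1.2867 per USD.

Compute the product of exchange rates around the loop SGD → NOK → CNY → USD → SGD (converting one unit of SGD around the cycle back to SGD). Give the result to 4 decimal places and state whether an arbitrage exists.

Around SGD → NOK → CNY → USD → SGD: 1 × 8.4340 ÷ 1.6517 ÷ 6.3974 × 1.2867 = 1.027014
Product > 1; profitable direction is SGD → NOK → CNY → USD → SGD.

1.0270 (arbitrage exists)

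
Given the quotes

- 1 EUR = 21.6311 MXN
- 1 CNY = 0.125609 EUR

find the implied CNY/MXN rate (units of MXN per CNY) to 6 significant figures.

1 CNY × 0.125609 = 0.125609 EUR
0.125609 EUR × 21.6311 = 2.71706 MXN

CNY/MXN = 2.71706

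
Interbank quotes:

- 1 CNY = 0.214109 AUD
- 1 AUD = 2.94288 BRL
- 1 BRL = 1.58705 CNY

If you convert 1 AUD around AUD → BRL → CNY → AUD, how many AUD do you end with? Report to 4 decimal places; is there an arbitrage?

1.0000 (no arbitrage)

Around AUD → BRL → CNY → AUD: 1 × 2.94288 × 1.58705 × 0.214109 = 0.999996
Product ≈ 1 (deviation 0.000%, within rounding noise).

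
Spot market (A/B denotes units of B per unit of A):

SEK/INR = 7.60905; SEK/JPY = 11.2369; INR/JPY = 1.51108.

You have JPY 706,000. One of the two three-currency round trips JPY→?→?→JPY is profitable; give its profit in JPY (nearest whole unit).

Profit: JPY 16,397

Profitable loop is JPY → SEK → INR → JPY:
JPY 706,000 ÷ 11.2369 = SEK 62,828.72
SEK 62,828.72 × 7.60905 = INR 478,066.84
INR 478,066.84 × 1.51108 = JPY 722,397
Profit = JPY 722,397 − JPY 706,000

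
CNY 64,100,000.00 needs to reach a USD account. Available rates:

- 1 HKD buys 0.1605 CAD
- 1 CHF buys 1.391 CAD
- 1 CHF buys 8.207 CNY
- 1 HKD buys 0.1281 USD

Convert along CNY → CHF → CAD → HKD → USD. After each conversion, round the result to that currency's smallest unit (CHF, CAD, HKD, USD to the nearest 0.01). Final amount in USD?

CNY 64,100,000.00 ÷ 8.207 = CHF 7,810,405.75
CHF 7,810,405.75 × 1.391 = CAD 10,864,274.40
CAD 10,864,274.40 ÷ 0.1605 = HKD 67,690,183.18
HKD 67,690,183.18 × 0.1281 = USD 8,671,112.47

USD 8,671,112.47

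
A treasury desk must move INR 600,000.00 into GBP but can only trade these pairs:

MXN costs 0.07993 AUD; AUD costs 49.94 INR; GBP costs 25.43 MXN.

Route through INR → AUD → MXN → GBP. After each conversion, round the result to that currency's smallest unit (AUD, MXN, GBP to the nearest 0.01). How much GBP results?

INR 600,000.00 ÷ 49.94 = AUD 12,014.42
AUD 12,014.42 ÷ 0.07993 = MXN 150,311.77
MXN 150,311.77 ÷ 25.43 = GBP 5,910.80

GBP 5,910.80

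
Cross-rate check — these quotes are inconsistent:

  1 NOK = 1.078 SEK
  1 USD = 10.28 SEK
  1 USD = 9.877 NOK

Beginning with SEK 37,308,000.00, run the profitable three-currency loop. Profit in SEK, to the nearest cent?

Profit: SEK 1,333,383.56

Profitable loop is SEK → USD → NOK → SEK:
SEK 37,308,000.00 ÷ 10.28 = USD 3,629,182.88
USD 3,629,182.88 × 9.877 = NOK 35,845,439.30
NOK 35,845,439.30 × 1.078 = SEK 38,641,383.56
Profit = SEK 38,641,383.56 − SEK 37,308,000.00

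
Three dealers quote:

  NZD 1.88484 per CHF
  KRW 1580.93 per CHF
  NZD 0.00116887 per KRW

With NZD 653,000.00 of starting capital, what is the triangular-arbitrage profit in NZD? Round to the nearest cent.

Profit: NZD 13,053.04

Profitable loop is NZD → KRW → CHF → NZD:
NZD 653,000.00 ÷ 0.00116887 = KRW 558,659,218
KRW 558,659,218 ÷ 1580.93 = CHF 353,373.78
CHF 353,373.78 × 1.88484 = NZD 666,053.04
Profit = NZD 666,053.04 − NZD 653,000.00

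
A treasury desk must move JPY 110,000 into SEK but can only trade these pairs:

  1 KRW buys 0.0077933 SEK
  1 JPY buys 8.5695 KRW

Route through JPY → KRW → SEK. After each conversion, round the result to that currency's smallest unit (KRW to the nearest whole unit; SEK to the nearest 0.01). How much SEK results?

SEK 7,346.32

JPY 110,000 × 8.5695 = KRW 942,645
KRW 942,645 × 0.0077933 = SEK 7,346.32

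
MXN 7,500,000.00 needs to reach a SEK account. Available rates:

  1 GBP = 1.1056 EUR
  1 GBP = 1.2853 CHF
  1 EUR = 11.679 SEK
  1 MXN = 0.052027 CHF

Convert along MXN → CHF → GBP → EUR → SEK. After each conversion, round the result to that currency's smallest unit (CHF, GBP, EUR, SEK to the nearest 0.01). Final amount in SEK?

MXN 7,500,000.00 × 0.052027 = CHF 390,202.50
CHF 390,202.50 ÷ 1.2853 = GBP 303,588.66
GBP 303,588.66 × 1.1056 = EUR 335,647.62
EUR 335,647.62 × 11.679 = SEK 3,920,028.55

SEK 3,920,028.55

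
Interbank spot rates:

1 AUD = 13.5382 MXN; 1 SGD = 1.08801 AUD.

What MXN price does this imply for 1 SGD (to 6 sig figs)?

SGD/MXN = 14.7297

1 SGD × 1.08801 = 1.08801 AUD
1.08801 AUD × 13.5382 = 14.7297 MXN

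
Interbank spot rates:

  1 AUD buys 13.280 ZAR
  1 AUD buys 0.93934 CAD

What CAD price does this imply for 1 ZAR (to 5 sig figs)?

1 ZAR ÷ 13.280 = 0.0753012 AUD
0.0753012 AUD × 0.93934 = 0.0707334 CAD

ZAR/CAD = 0.070733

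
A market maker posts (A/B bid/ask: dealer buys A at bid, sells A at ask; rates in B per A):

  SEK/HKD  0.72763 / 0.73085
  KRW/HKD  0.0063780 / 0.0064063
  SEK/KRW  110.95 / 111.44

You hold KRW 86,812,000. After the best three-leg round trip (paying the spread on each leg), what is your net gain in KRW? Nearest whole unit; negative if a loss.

Net profit: KRW 1,667,362

Best loop KRW → SEK → HKD → KRW:
KRW 86,812,000 ÷ 111.44 (buy SEK at ask) = SEK 779,002.15
SEK 779,002.15 × 0.72763 (sell SEK at bid) = HKD 566,825.34
HKD 566,825.34 ÷ 0.0064063 (buy KRW at ask) = KRW 88,479,362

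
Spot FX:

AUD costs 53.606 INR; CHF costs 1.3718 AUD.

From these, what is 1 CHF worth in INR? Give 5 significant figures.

1 CHF × 1.3718 = 1.3718 AUD
1.3718 AUD × 53.606 = 73.5367 INR

CHF/INR = 73.537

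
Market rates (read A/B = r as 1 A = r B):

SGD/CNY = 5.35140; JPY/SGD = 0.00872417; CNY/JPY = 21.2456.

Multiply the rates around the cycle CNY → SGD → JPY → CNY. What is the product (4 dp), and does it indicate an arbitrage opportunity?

Around CNY → SGD → JPY → CNY: 1 ÷ 5.35140 ÷ 0.00872417 ÷ 21.2456 = 1.008183
Product > 1; profitable direction is CNY → SGD → JPY → CNY.

1.0082 (arbitrage exists)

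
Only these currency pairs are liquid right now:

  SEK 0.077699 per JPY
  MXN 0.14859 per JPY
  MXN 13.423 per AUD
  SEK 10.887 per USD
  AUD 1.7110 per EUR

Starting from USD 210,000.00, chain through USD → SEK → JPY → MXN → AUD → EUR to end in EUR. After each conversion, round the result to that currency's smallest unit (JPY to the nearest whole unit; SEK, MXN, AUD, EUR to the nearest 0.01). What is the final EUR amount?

EUR 190,371.56

USD 210,000.00 × 10.887 = SEK 2,286,270.00
SEK 2,286,270.00 ÷ 0.077699 = JPY 29,424,703
JPY 29,424,703 × 0.14859 = MXN 4,372,216.62
MXN 4,372,216.62 ÷ 13.423 = AUD 325,725.74
AUD 325,725.74 ÷ 1.7110 = EUR 190,371.56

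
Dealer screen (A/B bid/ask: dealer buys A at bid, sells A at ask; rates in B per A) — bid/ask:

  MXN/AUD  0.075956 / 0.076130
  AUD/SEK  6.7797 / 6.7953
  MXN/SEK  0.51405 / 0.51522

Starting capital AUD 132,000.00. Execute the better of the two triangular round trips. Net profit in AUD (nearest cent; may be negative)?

Net result: AUD -66.90 (no profitable arbitrage after spreads)

Best loop AUD → SEK → MXN → AUD:
AUD 132,000.00 × 6.7797 (sell AUD at bid) = SEK 894,920.40
SEK 894,920.40 ÷ 0.51522 (buy MXN at ask) = MXN 1,736,967.51
MXN 1,736,967.51 × 0.075956 (sell MXN at bid) = AUD 131,933.10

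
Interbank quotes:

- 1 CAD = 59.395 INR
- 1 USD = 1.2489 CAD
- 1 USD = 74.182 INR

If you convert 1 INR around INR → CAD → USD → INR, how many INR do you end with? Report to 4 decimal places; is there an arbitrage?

1.0000 (no arbitrage)

Around INR → CAD → USD → INR: 1 ÷ 59.395 ÷ 1.2489 × 74.182 = 1.000048
Product ≈ 1 (deviation 0.005%, within rounding noise).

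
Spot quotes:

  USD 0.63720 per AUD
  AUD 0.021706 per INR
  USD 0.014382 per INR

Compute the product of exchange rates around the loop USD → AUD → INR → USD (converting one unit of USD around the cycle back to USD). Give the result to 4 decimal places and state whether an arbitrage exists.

Around USD → AUD → INR → USD: 1 ÷ 0.63720 ÷ 0.021706 × 0.014382 = 1.039833
Product > 1; profitable direction is USD → AUD → INR → USD.

1.0398 (arbitrage exists)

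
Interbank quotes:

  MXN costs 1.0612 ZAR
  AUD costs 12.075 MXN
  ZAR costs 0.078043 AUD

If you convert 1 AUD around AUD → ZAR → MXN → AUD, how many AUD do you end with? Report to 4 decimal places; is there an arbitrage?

Around AUD → ZAR → MXN → AUD: 1 ÷ 0.078043 ÷ 1.0612 ÷ 12.075 = 0.999958
Product ≈ 1 (deviation 0.004%, within rounding noise).

1.0000 (no arbitrage)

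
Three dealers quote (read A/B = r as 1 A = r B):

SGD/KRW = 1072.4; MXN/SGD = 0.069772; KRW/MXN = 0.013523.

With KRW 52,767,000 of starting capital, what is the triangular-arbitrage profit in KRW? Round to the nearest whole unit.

Profitable loop is KRW → MXN → SGD → KRW:
KRW 52,767,000 × 0.013523 = MXN 713,568.14
MXN 713,568.14 × 0.069772 = SGD 49,787.08
SGD 49,787.08 × 1072.4 = KRW 53,391,661
Profit = KRW 53,391,661 − KRW 52,767,000

Profit: KRW 624,661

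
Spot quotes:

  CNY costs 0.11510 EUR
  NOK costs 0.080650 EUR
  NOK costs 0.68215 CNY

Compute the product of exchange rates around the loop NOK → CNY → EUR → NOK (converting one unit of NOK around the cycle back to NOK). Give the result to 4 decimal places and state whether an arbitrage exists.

Around NOK → CNY → EUR → NOK: 1 × 0.68215 × 0.11510 ÷ 0.080650 = 0.973533
Product < 1; profitable direction is NOK → EUR → CNY → NOK.

0.9735 (arbitrage exists)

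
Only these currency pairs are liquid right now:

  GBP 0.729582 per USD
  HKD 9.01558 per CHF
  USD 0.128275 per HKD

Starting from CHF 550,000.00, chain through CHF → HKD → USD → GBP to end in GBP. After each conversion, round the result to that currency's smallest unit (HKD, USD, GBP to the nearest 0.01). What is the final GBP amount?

GBP 464,058.25

CHF 550,000.00 × 9.01558 = HKD 4,958,569.00
HKD 4,958,569.00 × 0.128275 = USD 636,060.44
USD 636,060.44 × 0.729582 = GBP 464,058.25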